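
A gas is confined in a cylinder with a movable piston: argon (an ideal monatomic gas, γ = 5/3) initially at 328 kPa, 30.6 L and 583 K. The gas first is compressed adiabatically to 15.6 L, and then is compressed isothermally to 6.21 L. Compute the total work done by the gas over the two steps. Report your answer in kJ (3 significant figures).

Step 1 (adiabatic): W = (P₁V₁ − P₂V₂)/(γ−1) = (10037 − 15728)/0.667 = -8536 J.
After step 1: P = 1008 kPa, V = 15.6 L, T = 913.6 K.
Step 2 (isothermal): W = P₁V₁ ln(V₂/V₁) = (15728) ln(6.21/15.6) = -14487 J.
W_total = -8536 − 14487 = -23023 J.

W_total ≈ -23.0 kJ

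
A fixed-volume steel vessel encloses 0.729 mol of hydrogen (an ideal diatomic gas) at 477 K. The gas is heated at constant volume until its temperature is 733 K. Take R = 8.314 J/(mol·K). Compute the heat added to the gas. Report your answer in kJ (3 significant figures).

Q ≈ 3.88 kJ

Constant volume ⇒ W = 0, so Q = ΔU = nCᵥΔT with Cᵥ = 5R/2 = 20.79 J/(mol·K).
ΔU = (0.729)(20.79)(733 − 477) = 3879 J.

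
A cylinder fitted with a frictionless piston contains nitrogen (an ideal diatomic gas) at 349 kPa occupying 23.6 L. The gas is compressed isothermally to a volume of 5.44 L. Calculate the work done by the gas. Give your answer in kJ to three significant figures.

W ≈ -12.1 kJ

Isothermal: W = nRT ln(V₂/V₁) = P₁V₁ ln(V₂/V₁).
P₁V₁ = (349 kPa)(23.6 L) = 8236 J.
W = 8236 × ln(5.44/23.6) = 8236 × -1.467
W_by_gas = -12087 J.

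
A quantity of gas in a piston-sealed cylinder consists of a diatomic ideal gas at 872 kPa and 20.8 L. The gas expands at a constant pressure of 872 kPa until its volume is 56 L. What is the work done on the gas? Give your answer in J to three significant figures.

W ≈ -30700 J

Isobaric: W = P ΔV.
W = (872 kPa)(56 − 20.8 L) = (872)(35.2) = 30694 J.
Work on gas = −W_by = -30694 J.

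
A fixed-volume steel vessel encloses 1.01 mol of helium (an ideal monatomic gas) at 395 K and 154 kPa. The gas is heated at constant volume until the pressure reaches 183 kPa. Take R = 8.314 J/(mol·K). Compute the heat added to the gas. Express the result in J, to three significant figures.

Constant volume ⇒ W = 0, so Q = ΔU = nCᵥΔT with Cᵥ = 3R/2 = 12.47 J/(mol·K).
At constant V, T₂/T₁ = P₂/P₁ ⇒ ΔT = T₁(P₂/P₁ − 1) = 395·(183/154 − 1) = 74.38 K.
ΔU = (1.01)(12.47)(74.38) = 936.9 J.

Q ≈ 937 J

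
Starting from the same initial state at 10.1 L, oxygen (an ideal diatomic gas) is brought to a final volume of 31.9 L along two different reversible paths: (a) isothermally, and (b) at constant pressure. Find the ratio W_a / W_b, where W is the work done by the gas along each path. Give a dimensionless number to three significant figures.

W_a / W_b ≈ 0.533

Path (a) isothermal: W = P₁V₁ ln(V₂/V₁) → W_a/(P₁V₁) = 1.15.
Path (b) isobaric: W = P₁(V₂ − V₁) → W_b/(P₁V₁) = 2.158.
W_a / W_b = 1.15 / 2.158 = 0.5328.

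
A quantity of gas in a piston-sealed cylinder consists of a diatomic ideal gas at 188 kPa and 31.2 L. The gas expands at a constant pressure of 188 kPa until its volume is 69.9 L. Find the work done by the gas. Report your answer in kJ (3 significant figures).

W ≈ 7.28 kJ

Isobaric: W = P ΔV.
W = (188 kPa)(69.9 − 31.2 L) = (188)(38.7) = 7276 J.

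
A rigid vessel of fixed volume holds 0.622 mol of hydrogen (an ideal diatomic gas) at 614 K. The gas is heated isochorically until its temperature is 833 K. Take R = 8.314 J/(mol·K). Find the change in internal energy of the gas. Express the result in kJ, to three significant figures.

ΔU ≈ 2.83 kJ

Constant volume ⇒ W = 0, so Q = ΔU = nCᵥΔT with Cᵥ = 5R/2 = 20.79 J/(mol·K).
ΔU = (0.622)(20.79)(833 − 614) = 2831 J.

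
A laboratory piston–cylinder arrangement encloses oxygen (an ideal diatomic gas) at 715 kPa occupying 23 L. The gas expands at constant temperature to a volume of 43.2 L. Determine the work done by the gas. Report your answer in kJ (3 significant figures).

W ≈ 10.4 kJ

Isothermal: W = nRT ln(V₂/V₁) = P₁V₁ ln(V₂/V₁).
P₁V₁ = (715 kPa)(23 L) = 16445 J.
W = 16445 × ln(43.2/23) = 16445 × 0.6303
W_by_gas = 10366 J.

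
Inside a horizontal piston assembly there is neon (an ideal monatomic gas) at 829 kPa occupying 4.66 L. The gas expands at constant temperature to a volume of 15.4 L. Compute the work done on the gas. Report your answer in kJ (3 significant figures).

W ≈ -4.62 kJ

Isothermal: W = nRT ln(V₂/V₁) = P₁V₁ ln(V₂/V₁).
P₁V₁ = (829 kPa)(4.66 L) = 3863 J.
W = 3863 × ln(15.4/4.66) = 3863 × 1.195
W_by_gas = 4618 J; work on gas = −W_by = -4618 J.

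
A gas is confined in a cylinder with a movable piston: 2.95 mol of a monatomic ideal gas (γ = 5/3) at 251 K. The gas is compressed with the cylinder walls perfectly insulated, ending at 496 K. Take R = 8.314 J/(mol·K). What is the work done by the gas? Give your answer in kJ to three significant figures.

Adiabatic ⇒ Q = 0, so W_by = −ΔU = nCᵥ(T₁ − T₂).
Cᵥ = 3R/2 = 12.47 J/(mol·K).
W = (2.95)(12.47)(251 − 496) = -9013 J.

W ≈ -9.01 kJ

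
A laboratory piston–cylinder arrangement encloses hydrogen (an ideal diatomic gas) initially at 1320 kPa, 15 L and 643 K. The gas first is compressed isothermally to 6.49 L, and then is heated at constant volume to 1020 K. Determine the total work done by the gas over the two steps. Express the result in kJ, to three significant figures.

W_total ≈ -16.6 kJ

Step 1 (isothermal): W = P₁V₁ ln(V₂/V₁) = (19800) ln(6.49/15) = -16588 J.
Step 2 (isochoric): W = 0 (constant volume).
W_total = -16588 + 0 = -16588 J.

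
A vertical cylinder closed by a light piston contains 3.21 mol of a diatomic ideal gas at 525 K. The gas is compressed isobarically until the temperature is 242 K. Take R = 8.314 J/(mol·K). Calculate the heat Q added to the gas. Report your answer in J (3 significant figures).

Q ≈ -26400 J

Isobaric: W = nRΔT = (3.21)(8.314)(-283) = -7553 J.
ΔU = nCᵥΔT with Cᵥ = 5R/2: ΔU = (3.21)(20.79)(-283) = -18882 J.
Q = ΔU + W = -18882 − 7553 = -26434 J.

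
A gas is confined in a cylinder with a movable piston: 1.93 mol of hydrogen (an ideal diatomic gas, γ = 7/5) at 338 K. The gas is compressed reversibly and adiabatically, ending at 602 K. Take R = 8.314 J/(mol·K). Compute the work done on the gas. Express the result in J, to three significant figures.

W ≈ 10600 J

Adiabatic ⇒ Q = 0, so W_by = −ΔU = nCᵥ(T₁ − T₂).
Cᵥ = 5R/2 = 20.79 J/(mol·K).
W = (1.93)(20.79)(338 − 602) = -10590 J.
Work on gas = −W_by = 10590 J.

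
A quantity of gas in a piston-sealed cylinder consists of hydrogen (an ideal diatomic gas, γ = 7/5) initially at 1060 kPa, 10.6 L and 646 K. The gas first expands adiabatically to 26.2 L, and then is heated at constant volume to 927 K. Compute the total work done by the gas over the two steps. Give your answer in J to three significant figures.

Step 1 (adiabatic): W = (P₁V₁ − P₂V₂)/(γ−1) = (11236 − 7824)/0.4 = 8531 J.
Step 2 (isochoric): W = 0 (constant volume).
W_total = 8531 + 0 = 8531 J.

W_total ≈ 8530 J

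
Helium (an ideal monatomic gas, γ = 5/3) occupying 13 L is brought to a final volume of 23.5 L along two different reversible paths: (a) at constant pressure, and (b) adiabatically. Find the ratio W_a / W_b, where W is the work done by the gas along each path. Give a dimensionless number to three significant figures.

Path (a) isobaric: W = P₁(V₂ − V₁) → W_a/(P₁V₁) = 0.8077.
Path (b) adiabatic: W = P₁V₁(1 − (V₁/V₂)^(γ−1))/(γ−1) → W_b/(P₁V₁) = 0.4892.
W_a / W_b = 0.8077 / 0.4892 = 1.651.

W_a / W_b ≈ 1.65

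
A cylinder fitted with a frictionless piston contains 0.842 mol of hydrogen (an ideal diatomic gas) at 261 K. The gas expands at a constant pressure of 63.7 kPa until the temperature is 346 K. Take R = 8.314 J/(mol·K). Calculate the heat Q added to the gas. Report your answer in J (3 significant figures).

Q ≈ 2080 J

Isobaric: W = nRΔT = (0.842)(8.314)(85) = 595 J.
ΔU = nCᵥΔT with Cᵥ = 5R/2: ΔU = (0.842)(20.79)(85) = 1488 J.
Q = ΔU + W = 1488 + 595 = 2083 J.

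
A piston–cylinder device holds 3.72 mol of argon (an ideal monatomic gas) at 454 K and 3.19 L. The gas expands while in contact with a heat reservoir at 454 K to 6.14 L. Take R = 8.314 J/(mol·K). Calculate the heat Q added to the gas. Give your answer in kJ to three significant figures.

Q ≈ 9.19 kJ

Isothermal ⇒ ΔU = 0, so Q = W = nRT ln(V₂/V₁).
Q = (3.72)(8.314)(454) ln(6.14/3.19) = 14041 × 0.6548 = 9194 J.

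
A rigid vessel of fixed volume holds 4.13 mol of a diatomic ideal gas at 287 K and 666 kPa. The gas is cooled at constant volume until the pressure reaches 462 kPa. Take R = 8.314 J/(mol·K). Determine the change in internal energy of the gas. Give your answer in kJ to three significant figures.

Constant volume ⇒ W = 0, so Q = ΔU = nCᵥΔT with Cᵥ = 5R/2 = 20.79 J/(mol·K).
At constant V, T₂/T₁ = P₂/P₁ ⇒ ΔT = T₁(P₂/P₁ − 1) = 287·(462/666 − 1) = -87.91 K.
ΔU = (4.13)(20.79)(-87.91) = -7546 J.

ΔU ≈ -7.55 kJ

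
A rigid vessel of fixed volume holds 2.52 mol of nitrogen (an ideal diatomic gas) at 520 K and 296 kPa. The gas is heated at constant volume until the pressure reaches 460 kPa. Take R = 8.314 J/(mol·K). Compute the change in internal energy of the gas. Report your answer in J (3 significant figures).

ΔU ≈ 15100 J

Constant volume ⇒ W = 0, so Q = ΔU = nCᵥΔT with Cᵥ = 5R/2 = 20.79 J/(mol·K).
At constant V, T₂/T₁ = P₂/P₁ ⇒ ΔT = T₁(P₂/P₁ − 1) = 520·(460/296 − 1) = 288.1 K.
ΔU = (2.52)(20.79)(288.1) = 15091 J.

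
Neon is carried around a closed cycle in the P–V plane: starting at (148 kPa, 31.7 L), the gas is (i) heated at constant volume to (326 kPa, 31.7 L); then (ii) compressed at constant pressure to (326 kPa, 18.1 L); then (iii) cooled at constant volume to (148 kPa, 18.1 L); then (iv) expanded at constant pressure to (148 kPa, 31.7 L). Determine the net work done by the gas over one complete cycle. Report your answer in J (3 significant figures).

Constant-volume legs do no work.
W(ii) = (326)(18.1 − 31.7) = -4434 J; W(iv) = (148)(31.7 − 18.1) = 2013 J.
W_net = -4434 + 2013 = -2421 J (the counter-clockwise enclosed area).

W_net ≈ -2420 J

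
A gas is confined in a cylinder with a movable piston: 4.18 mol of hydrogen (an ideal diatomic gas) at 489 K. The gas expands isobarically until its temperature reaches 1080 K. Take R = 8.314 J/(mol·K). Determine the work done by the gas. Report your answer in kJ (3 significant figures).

Isobaric: W = P ΔV = nR ΔT.
W = (4.18)(8.314)(1080 − 489) = 20539 J.

W ≈ 20.5 kJ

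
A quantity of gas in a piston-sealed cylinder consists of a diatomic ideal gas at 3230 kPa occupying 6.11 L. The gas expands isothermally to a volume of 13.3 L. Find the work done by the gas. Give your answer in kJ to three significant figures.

W ≈ 15.4 kJ

Isothermal: W = nRT ln(V₂/V₁) = P₁V₁ ln(V₂/V₁).
P₁V₁ = (3230 kPa)(6.11 L) = 19735 J.
W = 19735 × ln(13.3/6.11) = 19735 × 0.7778
W_by_gas = 15351 J.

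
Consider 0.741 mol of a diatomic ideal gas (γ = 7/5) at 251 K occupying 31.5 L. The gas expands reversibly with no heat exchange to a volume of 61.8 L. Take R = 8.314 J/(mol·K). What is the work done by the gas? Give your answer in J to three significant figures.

Adiabatic: TV^(γ−1) = const with γ = 7/5.
T₂ = T₁ (V₁/V₂)^(γ−1) = 251 × (31.5/61.8)^0.4 = 251 × 0.7637 = 191.7 K.
W_by = nCᵥ(T₁ − T₂) = (0.741)(20.79)(251 − 191.7) = 913.5 J.

W ≈ 913 J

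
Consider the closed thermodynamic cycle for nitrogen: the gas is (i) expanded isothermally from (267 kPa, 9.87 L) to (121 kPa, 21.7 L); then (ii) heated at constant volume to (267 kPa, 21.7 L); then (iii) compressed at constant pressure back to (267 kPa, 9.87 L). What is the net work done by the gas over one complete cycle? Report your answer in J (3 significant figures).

W_net ≈ -1080 J

Leg (i): W = PᵢVᵢ ln(V_f/Vᵢ) = (2635) ln(21.7/9.87) = 2076 J.
Leg (ii): W = 0.
Leg (iii): W = PΔV = (267)(9.87 − 21.7) = -3159 J.
W_net = 2076 − 3159 = -1082 J.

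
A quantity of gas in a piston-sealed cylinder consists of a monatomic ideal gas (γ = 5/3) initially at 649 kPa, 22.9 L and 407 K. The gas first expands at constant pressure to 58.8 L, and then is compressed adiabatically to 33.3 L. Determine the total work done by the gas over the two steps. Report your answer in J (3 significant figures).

Step 1 (isobaric): W = PΔV = (649 kPa)(58.8 − 22.9 L) = 23299 J.
After step 1: P = 649 kPa, V = 58.8 L, T = 1045 K.
Step 2 (adiabatic): W = (P₁V₁ − P₂V₂)/(γ−1) = (38161 − 55750)/0.667 = -26383 J.
W_total = 23299 − 26383 = -3084 J.

W_total ≈ -3080 J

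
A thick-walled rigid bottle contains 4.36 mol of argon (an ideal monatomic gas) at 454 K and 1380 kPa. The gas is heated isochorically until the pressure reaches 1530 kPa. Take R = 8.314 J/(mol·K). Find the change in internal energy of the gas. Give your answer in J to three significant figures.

Constant volume ⇒ W = 0, so Q = ΔU = nCᵥΔT with Cᵥ = 3R/2 = 12.47 J/(mol·K).
At constant V, T₂/T₁ = P₂/P₁ ⇒ ΔT = T₁(P₂/P₁ − 1) = 454·(1530/1380 − 1) = 49.35 K.
ΔU = (4.36)(12.47)(49.35) = 2683 J.

ΔU ≈ 2680 J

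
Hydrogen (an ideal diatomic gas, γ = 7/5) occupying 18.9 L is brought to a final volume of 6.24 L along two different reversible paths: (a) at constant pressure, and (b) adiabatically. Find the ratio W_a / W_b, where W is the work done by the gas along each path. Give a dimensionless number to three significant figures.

Path (a) isobaric: W = P₁(V₂ − V₁) → W_a/(P₁V₁) = -0.6698.
Path (b) adiabatic: W = P₁V₁(1 − (V₁/V₂)^(γ−1))/(γ−1) → W_b/(P₁V₁) = -1.394.
W_a / W_b = -0.6698 / -1.394 = 0.4803.

W_a / W_b ≈ 0.480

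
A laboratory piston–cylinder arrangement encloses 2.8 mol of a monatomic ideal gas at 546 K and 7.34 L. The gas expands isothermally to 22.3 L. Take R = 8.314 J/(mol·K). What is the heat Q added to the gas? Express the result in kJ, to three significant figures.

Q ≈ 14.1 kJ

Isothermal ⇒ ΔU = 0, so Q = W = nRT ln(V₂/V₁).
Q = (2.8)(8.314)(546) ln(22.3/7.34) = 12710 × 1.111 = 14124 J.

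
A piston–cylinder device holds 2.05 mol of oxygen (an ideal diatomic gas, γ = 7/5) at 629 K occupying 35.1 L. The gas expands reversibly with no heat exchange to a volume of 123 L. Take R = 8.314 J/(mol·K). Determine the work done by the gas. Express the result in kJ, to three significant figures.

Adiabatic: TV^(γ−1) = const with γ = 7/5.
T₂ = T₁ (V₁/V₂)^(γ−1) = 629 × (35.1/123)^0.4 = 629 × 0.6056 = 380.9 K.
W_by = nCᵥ(T₁ − T₂) = (2.05)(20.79)(629 − 380.9) = 10571 J.

W ≈ 10.6 kJ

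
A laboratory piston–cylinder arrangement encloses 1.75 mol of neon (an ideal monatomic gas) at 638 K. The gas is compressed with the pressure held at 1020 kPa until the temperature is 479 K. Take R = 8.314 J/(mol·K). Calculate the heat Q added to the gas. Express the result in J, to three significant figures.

Q ≈ -5780 J

Isobaric: W = nRΔT = (1.75)(8.314)(-159) = -2313 J.
ΔU = nCᵥΔT with Cᵥ = 3R/2: ΔU = (1.75)(12.47)(-159) = -3470 J.
Q = ΔU + W = -3470 − 2313 = -5783 J.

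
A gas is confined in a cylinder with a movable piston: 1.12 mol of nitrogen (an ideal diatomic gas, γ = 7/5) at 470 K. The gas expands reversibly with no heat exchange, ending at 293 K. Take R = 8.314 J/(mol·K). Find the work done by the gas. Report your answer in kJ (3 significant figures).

Adiabatic ⇒ Q = 0, so W_by = −ΔU = nCᵥ(T₁ − T₂).
Cᵥ = 5R/2 = 20.79 J/(mol·K).
W = (1.12)(20.79)(470 − 293) = 4120 J.

W ≈ 4.12 kJ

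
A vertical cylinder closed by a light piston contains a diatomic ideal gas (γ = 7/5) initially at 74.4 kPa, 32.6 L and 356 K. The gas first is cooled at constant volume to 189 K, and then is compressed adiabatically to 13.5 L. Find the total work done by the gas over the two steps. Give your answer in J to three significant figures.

Step 1 (isochoric): W = 0 (constant volume).
After step 1: P = 39.5 kPa (V unchanged).
Step 2 (adiabatic): W = (P₁V₁ − P₂V₂)/(γ−1) = (1288 − 1832)/0.4 = -1361 J.
W_total = 0 − 1361 = -1361 J.

W_total ≈ -1360 J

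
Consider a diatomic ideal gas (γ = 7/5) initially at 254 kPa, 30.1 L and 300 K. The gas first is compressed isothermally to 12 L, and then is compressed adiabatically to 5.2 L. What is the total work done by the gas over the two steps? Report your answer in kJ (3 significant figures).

Step 1 (isothermal): W = P₁V₁ ln(V₂/V₁) = (7645) ln(12/30.1) = -7031 J.
After step 1: P = 637.1 kPa, V = 12 L, T = 300 K.
Step 2 (adiabatic): W = (P₁V₁ − P₂V₂)/(γ−1) = (7645 − 10682)/0.4 = -7593 J.
W_total = -7031 − 7593 = -14624 J.

W_total ≈ -14.6 kJ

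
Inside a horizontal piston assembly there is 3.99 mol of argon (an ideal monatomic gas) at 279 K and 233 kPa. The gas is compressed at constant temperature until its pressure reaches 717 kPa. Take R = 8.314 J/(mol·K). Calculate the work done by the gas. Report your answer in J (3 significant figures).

Isothermal process: W = nRT ln(V₂/V₁) = nRT ln(P₁/P₂).
W = (3.99)(8.314)(279) × ln(233/717)
  = 9255 × ln(0.325) = 9255 × -1.124
W_by_gas = -10403 J.

W ≈ -10400 J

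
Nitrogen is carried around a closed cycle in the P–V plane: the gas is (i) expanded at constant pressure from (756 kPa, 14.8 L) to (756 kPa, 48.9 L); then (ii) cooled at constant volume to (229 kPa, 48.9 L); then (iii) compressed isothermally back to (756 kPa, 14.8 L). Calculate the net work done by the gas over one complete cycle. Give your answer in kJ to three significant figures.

W_net ≈ 12.4 kJ

Leg (i): W = PΔV = (756)(48.9 − 14.8) = 25780 J.
Leg (ii): W = 0.
Leg (iii): W = PᵢVᵢ ln(V_f/Vᵢ) = (11198) ln(14.8/48.9) = -13383 J.
W_net = 25780 − 13383 = 12396 J.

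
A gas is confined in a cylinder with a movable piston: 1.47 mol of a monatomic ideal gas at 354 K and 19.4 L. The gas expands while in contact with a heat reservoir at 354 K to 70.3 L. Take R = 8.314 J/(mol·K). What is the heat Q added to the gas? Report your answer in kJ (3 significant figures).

Q ≈ 5.57 kJ

Isothermal ⇒ ΔU = 0, so Q = W = nRT ln(V₂/V₁).
Q = (1.47)(8.314)(354) ln(70.3/19.4) = 4326 × 1.287 = 5570 J.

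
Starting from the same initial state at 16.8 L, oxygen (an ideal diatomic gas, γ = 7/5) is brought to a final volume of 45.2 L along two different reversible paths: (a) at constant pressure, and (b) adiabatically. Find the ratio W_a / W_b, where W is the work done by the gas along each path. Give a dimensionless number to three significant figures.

Path (a) isobaric: W = P₁(V₂ − V₁) → W_a/(P₁V₁) = 1.69.
Path (b) adiabatic: W = P₁V₁(1 − (V₁/V₂)^(γ−1))/(γ−1) → W_b/(P₁V₁) = 0.8173.
W_a / W_b = 1.69 / 0.8173 = 2.068.

W_a / W_b ≈ 2.07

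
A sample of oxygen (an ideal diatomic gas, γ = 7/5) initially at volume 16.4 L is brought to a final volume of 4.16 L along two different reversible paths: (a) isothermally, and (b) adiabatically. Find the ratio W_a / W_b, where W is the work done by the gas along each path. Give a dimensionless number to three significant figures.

W_a / W_b ≈ 0.751

Path (a) isothermal: W = P₁V₁ ln(V₂/V₁) → W_a/(P₁V₁) = -1.372.
Path (b) adiabatic: W = P₁V₁(1 − (V₁/V₂)^(γ−1))/(γ−1) → W_b/(P₁V₁) = -1.828.
W_a / W_b = -1.372 / -1.828 = 0.7506.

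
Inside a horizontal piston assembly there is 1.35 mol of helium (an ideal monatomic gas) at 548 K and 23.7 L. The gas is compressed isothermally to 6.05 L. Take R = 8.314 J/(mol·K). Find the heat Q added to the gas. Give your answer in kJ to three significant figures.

Q ≈ -8.40 kJ

Isothermal ⇒ ΔU = 0, so Q = W = nRT ln(V₂/V₁).
Q = (1.35)(8.314)(548) ln(6.05/23.7) = 6151 × -1.365 = -8398 J.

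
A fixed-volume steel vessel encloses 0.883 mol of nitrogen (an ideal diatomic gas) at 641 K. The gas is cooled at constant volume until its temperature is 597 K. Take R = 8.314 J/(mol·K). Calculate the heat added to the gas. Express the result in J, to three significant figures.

Constant volume ⇒ W = 0, so Q = ΔU = nCᵥΔT with Cᵥ = 5R/2 = 20.79 J/(mol·K).
ΔU = (0.883)(20.79)(597 − 641) = -807.5 J.

Q ≈ -808 J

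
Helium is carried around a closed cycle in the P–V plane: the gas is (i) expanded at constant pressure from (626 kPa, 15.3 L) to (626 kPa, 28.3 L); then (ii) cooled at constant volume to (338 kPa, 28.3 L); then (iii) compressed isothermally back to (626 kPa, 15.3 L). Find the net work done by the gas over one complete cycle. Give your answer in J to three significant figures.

Leg (i): W = PΔV = (626)(28.3 − 15.3) = 8138 J.
Leg (ii): W = 0.
Leg (iii): W = PᵢVᵢ ln(V_f/Vᵢ) = (9565) ln(15.3/28.3) = -5883 J.
W_net = 8138 − 5883 = 2255 J.

W_net ≈ 2260 J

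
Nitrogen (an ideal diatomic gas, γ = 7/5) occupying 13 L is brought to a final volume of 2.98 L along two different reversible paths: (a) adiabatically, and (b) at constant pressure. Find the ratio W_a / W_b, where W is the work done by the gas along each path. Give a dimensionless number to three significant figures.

W_a / W_b ≈ 2.60

Path (a) adiabatic: W = P₁V₁(1 − (V₁/V₂)^(γ−1))/(γ−1) → W_a/(P₁V₁) = -2.006.
Path (b) isobaric: W = P₁(V₂ − V₁) → W_b/(P₁V₁) = -0.7708.
W_a / W_b = -2.006 / -0.7708 = 2.603.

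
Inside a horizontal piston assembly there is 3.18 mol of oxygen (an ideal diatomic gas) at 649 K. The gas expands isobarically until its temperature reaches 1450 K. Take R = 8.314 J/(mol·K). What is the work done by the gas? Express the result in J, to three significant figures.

Isobaric: W = P ΔV = nR ΔT.
W = (3.18)(8.314)(1450 − 649) = 21177 J.

W ≈ 21200 J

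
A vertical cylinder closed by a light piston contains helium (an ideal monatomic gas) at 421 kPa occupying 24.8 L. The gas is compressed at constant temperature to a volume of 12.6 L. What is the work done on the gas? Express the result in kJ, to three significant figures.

Isothermal: W = nRT ln(V₂/V₁) = P₁V₁ ln(V₂/V₁).
P₁V₁ = (421 kPa)(24.8 L) = 10441 J.
W = 10441 × ln(12.6/24.8) = 10441 × -0.6771
W_by_gas = -7070 J; work on gas = −W_by = 7070 J.

W ≈ 7.07 kJ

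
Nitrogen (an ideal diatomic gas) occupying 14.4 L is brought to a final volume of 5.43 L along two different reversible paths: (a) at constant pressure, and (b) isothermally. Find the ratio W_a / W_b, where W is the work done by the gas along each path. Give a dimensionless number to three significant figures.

Path (a) isobaric: W = P₁(V₂ − V₁) → W_a/(P₁V₁) = -0.6229.
Path (b) isothermal: W = P₁V₁ ln(V₂/V₁) → W_b/(P₁V₁) = -0.9753.
W_a / W_b = -0.6229 / -0.9753 = 0.6387.

W_a / W_b ≈ 0.639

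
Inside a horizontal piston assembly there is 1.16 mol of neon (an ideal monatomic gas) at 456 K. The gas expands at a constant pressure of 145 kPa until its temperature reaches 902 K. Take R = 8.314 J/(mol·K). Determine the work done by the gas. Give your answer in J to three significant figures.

W ≈ 4300 J

Isobaric: W = P ΔV = nR ΔT.
W = (1.16)(8.314)(902 − 456) = 4301 J.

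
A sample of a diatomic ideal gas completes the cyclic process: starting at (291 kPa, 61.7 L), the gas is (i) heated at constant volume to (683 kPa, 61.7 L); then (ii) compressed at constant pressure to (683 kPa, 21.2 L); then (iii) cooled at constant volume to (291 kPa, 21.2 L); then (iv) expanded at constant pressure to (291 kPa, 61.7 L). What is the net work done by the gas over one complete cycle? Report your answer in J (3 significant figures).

W_net ≈ -15900 J

Constant-volume legs do no work.
W(ii) = (683)(21.2 − 61.7) = -27662 J; W(iv) = (291)(61.7 − 21.2) = 11786 J.
W_net = -27662 + 11786 = -15876 J (the counter-clockwise enclosed area).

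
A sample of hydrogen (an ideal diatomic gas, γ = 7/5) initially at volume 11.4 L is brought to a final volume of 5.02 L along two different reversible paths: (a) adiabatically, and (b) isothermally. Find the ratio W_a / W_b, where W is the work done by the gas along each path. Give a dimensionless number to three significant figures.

Path (a) adiabatic: W = P₁V₁(1 − (V₁/V₂)^(γ−1))/(γ−1) → W_a/(P₁V₁) = -0.9707.
Path (b) isothermal: W = P₁V₁ ln(V₂/V₁) → W_b/(P₁V₁) = -0.8202.
W_a / W_b = -0.9707 / -0.8202 = 1.184.

W_a / W_b ≈ 1.18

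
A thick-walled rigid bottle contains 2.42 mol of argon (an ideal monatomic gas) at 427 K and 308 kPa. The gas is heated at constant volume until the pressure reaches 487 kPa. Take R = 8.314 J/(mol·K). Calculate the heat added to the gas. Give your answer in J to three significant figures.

Constant volume ⇒ W = 0, so Q = ΔU = nCᵥΔT with Cᵥ = 3R/2 = 12.47 J/(mol·K).
At constant V, T₂/T₁ = P₂/P₁ ⇒ ΔT = T₁(P₂/P₁ − 1) = 427·(487/308 − 1) = 248.2 K.
ΔU = (2.42)(12.47)(248.2) = 7489 J.

Q ≈ 7490 J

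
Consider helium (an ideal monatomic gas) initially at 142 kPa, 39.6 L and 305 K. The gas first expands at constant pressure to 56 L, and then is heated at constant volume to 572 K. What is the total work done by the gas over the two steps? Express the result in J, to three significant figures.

Step 1 (isobaric): W = PΔV = (142 kPa)(56 − 39.6 L) = 2329 J.
Step 2 (isochoric): W = 0 (constant volume).
W_total = 2329 + 0 = 2329 J.

W_total ≈ 2330 J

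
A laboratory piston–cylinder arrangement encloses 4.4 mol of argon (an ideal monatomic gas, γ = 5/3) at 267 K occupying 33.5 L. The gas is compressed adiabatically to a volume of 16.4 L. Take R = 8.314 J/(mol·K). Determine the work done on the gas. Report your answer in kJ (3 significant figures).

Adiabatic: TV^(γ−1) = const with γ = 5/3.
T₂ = T₁ (V₁/V₂)^(γ−1) = 267 × (33.5/16.4)^0.667 = 267 × 1.61 = 429.8 K.
W_by = nCᵥ(T₁ − T₂) = (4.4)(12.47)(267 − 429.8) = -8936 J.
Work on gas = −W_by = 8936 J.

W ≈ 8.94 kJ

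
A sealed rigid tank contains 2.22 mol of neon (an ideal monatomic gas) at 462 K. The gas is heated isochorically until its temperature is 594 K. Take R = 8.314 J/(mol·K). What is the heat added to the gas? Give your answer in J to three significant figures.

Constant volume ⇒ W = 0, so Q = ΔU = nCᵥΔT with Cᵥ = 3R/2 = 12.47 J/(mol·K).
ΔU = (2.22)(12.47)(594 − 462) = 3655 J.

Q ≈ 3650 J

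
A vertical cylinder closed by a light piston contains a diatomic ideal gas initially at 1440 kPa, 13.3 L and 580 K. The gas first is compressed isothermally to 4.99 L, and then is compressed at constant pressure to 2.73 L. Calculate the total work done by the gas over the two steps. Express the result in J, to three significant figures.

Step 1 (isothermal): W = P₁V₁ ln(V₂/V₁) = (19152) ln(4.99/13.3) = -18775 J.
After step 1: P = 3838 kPa, V = 4.99 L, T = 580 K.
Step 2 (isobaric): W = PΔV = (3838 kPa)(2.73 − 4.99 L) = -8674 J.
W_total = -18775 − 8674 = -27449 J.

W_total ≈ -27400 J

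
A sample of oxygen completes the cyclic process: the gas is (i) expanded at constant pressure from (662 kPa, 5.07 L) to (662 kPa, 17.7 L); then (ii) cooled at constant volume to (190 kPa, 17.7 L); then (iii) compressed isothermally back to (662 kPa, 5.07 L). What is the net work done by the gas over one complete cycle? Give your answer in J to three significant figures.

Leg (i): W = PΔV = (662)(17.7 − 5.07) = 8361 J.
Leg (ii): W = 0.
Leg (iii): W = PᵢVᵢ ln(V_f/Vᵢ) = (3363) ln(5.07/17.7) = -4205 J.
W_net = 8361 − 4205 = 4157 J.

W_net ≈ 4160 J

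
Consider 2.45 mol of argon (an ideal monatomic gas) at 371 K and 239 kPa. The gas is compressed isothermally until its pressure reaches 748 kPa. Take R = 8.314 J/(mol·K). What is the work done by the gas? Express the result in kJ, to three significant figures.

Isothermal process: W = nRT ln(V₂/V₁) = nRT ln(P₁/P₂).
W = (2.45)(8.314)(371) × ln(239/748)
  = 7557 × ln(0.3195) = 7557 × -1.141
W_by_gas = -8622 J.

W ≈ -8.62 kJ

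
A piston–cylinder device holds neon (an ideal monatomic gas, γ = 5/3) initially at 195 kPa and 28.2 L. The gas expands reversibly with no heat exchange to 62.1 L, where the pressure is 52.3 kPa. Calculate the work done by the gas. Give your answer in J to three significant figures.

W ≈ 3380 J

Adiabatic: W = (P₁V₁ − P₂V₂)/(γ − 1) with γ = 5/3.
P₁V₁ = 5499 J, P₂V₂ = 3248 J.
W = (5499 − 3248) / 0.6667 = 3377 J.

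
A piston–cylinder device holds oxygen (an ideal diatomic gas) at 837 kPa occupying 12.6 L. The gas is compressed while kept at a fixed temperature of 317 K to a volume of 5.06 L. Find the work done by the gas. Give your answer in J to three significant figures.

W ≈ -9620 J

Isothermal: W = nRT ln(V₂/V₁) = P₁V₁ ln(V₂/V₁).
P₁V₁ = (837 kPa)(12.6 L) = 10546 J.
W = 10546 × ln(5.06/12.6) = 10546 × -0.9123
W_by_gas = -9622 J.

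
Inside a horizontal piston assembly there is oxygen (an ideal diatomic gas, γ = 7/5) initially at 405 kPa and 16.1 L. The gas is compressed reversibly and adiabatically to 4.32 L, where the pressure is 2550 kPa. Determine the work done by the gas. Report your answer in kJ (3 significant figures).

Adiabatic: W = (P₁V₁ − P₂V₂)/(γ − 1) with γ = 7/5.
P₁V₁ = 6521 J, P₂V₂ = 11016 J.
W = (6521 − 11016) / 0.4 = -11239 J.

W ≈ -11.2 kJ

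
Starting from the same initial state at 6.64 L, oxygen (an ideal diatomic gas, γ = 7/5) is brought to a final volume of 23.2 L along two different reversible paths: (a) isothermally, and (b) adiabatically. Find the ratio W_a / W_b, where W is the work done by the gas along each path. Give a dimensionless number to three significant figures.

W_a / W_b ≈ 1.27

Path (a) isothermal: W = P₁V₁ ln(V₂/V₁) → W_a/(P₁V₁) = 1.251.
Path (b) adiabatic: W = P₁V₁(1 − (V₁/V₂)^(γ−1))/(γ−1) → W_b/(P₁V₁) = 0.9843.
W_a / W_b = 1.251 / 0.9843 = 1.271.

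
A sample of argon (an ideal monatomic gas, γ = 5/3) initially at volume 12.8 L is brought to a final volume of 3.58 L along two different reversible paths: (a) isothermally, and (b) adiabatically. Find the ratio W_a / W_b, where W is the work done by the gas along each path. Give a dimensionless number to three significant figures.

Path (a) isothermal: W = P₁V₁ ln(V₂/V₁) → W_a/(P₁V₁) = -1.274.
Path (b) adiabatic: W = P₁V₁(1 − (V₁/V₂)^(γ−1))/(γ−1) → W_b/(P₁V₁) = -2.007.
W_a / W_b = -1.274 / -2.007 = 0.6347.

W_a / W_b ≈ 0.635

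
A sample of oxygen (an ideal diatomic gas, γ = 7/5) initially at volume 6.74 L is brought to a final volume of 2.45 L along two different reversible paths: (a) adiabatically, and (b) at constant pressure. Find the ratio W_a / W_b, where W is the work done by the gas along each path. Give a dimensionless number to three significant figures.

Path (a) adiabatic: W = P₁V₁(1 − (V₁/V₂)^(γ−1))/(γ−1) → W_a/(P₁V₁) = -1.247.
Path (b) isobaric: W = P₁(V₂ − V₁) → W_b/(P₁V₁) = -0.6365.
W_a / W_b = -1.247 / -0.6365 = 1.96.

W_a / W_b ≈ 1.96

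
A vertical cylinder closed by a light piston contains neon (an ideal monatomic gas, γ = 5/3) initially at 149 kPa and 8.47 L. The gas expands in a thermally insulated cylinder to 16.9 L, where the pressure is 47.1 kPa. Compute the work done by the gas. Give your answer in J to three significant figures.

W ≈ 699 J

Adiabatic: W = (P₁V₁ − P₂V₂)/(γ − 1) with γ = 5/3.
P₁V₁ = 1262 J, P₂V₂ = 796 J.
W = (1262 − 796) / 0.6667 = 699.1 J.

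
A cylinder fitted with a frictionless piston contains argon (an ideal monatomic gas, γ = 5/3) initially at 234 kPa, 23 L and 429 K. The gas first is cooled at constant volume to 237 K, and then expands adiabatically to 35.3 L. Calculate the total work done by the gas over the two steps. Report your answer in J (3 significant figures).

W_total ≈ 1110 J

Step 1 (isochoric): W = 0 (constant volume).
After step 1: P = 129.3 kPa (V unchanged).
Step 2 (adiabatic): W = (P₁V₁ − P₂V₂)/(γ−1) = (2973 − 2235)/0.667 = 1108 J.
W_total = 0 + 1108 = 1108 J.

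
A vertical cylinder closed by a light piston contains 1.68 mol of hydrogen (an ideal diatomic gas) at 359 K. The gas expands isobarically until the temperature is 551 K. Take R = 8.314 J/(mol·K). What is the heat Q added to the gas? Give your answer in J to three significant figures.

Isobaric: W = nRΔT = (1.68)(8.314)(192) = 2682 J.
ΔU = nCᵥΔT with Cᵥ = 5R/2: ΔU = (1.68)(20.79)(192) = 6704 J.
Q = ΔU + W = 6704 + 2682 = 9386 J.

Q ≈ 9390 J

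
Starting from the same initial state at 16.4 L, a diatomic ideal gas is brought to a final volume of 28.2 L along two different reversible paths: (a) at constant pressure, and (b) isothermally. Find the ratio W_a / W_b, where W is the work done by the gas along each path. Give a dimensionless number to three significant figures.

W_a / W_b ≈ 1.33

Path (a) isobaric: W = P₁(V₂ − V₁) → W_a/(P₁V₁) = 0.7195.
Path (b) isothermal: W = P₁V₁ ln(V₂/V₁) → W_b/(P₁V₁) = 0.542.
W_a / W_b = 0.7195 / 0.542 = 1.327.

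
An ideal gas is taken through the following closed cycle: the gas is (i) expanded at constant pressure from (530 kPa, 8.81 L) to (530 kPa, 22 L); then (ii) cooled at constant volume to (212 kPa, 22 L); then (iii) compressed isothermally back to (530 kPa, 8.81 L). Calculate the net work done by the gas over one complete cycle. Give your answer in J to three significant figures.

W_net ≈ 2720 J

Leg (i): W = PΔV = (530)(22 − 8.81) = 6991 J.
Leg (ii): W = 0.
Leg (iii): W = PᵢVᵢ ln(V_f/Vᵢ) = (4664) ln(8.81/22) = -4268 J.
W_net = 6991 − 4268 = 2722 J.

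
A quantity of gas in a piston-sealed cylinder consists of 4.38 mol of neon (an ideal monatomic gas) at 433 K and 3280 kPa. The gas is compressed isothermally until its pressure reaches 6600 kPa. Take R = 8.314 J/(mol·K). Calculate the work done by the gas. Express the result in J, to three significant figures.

Isothermal process: W = nRT ln(V₂/V₁) = nRT ln(P₁/P₂).
W = (4.38)(8.314)(433) × ln(3280/6600)
  = 15768 × ln(0.497) = 15768 × -0.6992
W_by_gas = -11025 J.

W ≈ -11000 J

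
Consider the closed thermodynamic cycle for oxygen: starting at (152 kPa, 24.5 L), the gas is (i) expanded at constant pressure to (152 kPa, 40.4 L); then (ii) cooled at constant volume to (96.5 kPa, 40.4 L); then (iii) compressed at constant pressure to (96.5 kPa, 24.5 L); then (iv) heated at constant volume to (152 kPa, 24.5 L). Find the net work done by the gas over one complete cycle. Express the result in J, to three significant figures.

W_net ≈ 882 J

Constant-volume legs do no work.
W(i) = (152)(40.4 − 24.5) = 2417 J; W(iii) = (96.5)(24.5 − 40.4) = -1534 J.
W_net = 2417 − 1534 = 882.4 J (the clockwise enclosed area).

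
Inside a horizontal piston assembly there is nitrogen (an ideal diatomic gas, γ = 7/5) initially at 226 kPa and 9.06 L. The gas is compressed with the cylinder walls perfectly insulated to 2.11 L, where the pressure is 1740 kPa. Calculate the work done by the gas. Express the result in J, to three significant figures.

W ≈ -4060 J

Adiabatic: W = (P₁V₁ − P₂V₂)/(γ − 1) with γ = 7/5.
P₁V₁ = 2048 J, P₂V₂ = 3671 J.
W = (2048 − 3671) / 0.4 = -4060 J.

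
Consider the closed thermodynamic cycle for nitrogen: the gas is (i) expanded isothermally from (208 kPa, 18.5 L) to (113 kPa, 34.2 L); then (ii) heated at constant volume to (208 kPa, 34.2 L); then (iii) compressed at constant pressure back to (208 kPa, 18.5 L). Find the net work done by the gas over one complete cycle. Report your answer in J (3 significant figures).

W_net ≈ -901 J

Leg (i): W = PᵢVᵢ ln(V_f/Vᵢ) = (3848) ln(34.2/18.5) = 2364 J.
Leg (ii): W = 0.
Leg (iii): W = PΔV = (208)(18.5 − 34.2) = -3266 J.
W_net = 2364 − 3266 = -901.2 J.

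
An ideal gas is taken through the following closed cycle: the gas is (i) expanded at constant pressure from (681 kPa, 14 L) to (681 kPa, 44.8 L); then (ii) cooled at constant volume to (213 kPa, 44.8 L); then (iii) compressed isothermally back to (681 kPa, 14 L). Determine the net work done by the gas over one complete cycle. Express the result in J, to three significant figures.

W_net ≈ 9880 J

Leg (i): W = PΔV = (681)(44.8 − 14) = 20975 J.
Leg (ii): W = 0.
Leg (iii): W = PᵢVᵢ ln(V_f/Vᵢ) = (9542) ln(14/44.8) = -11099 J.
W_net = 20975 − 11099 = 9876 J.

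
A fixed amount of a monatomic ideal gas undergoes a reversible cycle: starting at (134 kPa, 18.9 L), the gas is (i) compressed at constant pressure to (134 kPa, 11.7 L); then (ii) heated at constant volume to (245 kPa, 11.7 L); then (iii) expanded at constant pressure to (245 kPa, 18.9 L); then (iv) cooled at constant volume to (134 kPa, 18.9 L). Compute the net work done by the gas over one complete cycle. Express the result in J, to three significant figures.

W_net ≈ 799 J

Constant-volume legs do no work.
W(i) = (134)(11.7 − 18.9) = -964.8 J; W(iii) = (245)(18.9 − 11.7) = 1764 J.
W_net = -964.8 + 1764 = 799.2 J (the clockwise enclosed area).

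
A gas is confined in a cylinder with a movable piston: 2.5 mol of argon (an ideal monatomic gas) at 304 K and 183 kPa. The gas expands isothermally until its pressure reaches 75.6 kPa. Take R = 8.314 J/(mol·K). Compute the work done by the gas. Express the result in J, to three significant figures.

W ≈ 5590 J

Isothermal process: W = nRT ln(V₂/V₁) = nRT ln(P₁/P₂).
W = (2.5)(8.314)(304) × ln(183/75.6)
  = 6319 × ln(2.421) = 6319 × 0.884
W_by_gas = 5586 J.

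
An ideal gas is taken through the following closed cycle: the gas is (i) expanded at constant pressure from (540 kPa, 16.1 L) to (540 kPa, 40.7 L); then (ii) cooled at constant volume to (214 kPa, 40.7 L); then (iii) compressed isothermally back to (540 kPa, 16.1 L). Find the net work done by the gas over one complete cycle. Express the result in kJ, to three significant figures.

Leg (i): W = PΔV = (540)(40.7 − 16.1) = 13284 J.
Leg (ii): W = 0.
Leg (iii): W = PᵢVᵢ ln(V_f/Vᵢ) = (8710) ln(16.1/40.7) = -8078 J.
W_net = 13284 − 8078 = 5206 J.

W_net ≈ 5.21 kJ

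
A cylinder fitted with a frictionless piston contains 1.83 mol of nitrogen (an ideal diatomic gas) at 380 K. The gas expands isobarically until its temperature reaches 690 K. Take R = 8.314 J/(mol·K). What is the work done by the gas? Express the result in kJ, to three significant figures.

W ≈ 4.72 kJ

Isobaric: W = P ΔV = nR ΔT.
W = (1.83)(8.314)(690 − 380) = 4717 J.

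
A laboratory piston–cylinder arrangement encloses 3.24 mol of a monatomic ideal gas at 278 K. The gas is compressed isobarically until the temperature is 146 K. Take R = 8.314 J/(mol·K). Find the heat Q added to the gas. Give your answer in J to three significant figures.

Q ≈ -8890 J

Isobaric: W = nRΔT = (3.24)(8.314)(-132) = -3556 J.
ΔU = nCᵥΔT with Cᵥ = 3R/2: ΔU = (3.24)(12.47)(-132) = -5334 J.
Q = ΔU + W = -5334 − 3556 = -8889 J.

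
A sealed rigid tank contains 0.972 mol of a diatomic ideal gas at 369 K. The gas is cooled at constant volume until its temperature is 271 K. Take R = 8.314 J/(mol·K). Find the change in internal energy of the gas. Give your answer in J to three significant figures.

ΔU ≈ -1980 J

Constant volume ⇒ W = 0, so Q = ΔU = nCᵥΔT with Cᵥ = 5R/2 = 20.79 J/(mol·K).
ΔU = (0.972)(20.79)(271 − 369) = -1980 J.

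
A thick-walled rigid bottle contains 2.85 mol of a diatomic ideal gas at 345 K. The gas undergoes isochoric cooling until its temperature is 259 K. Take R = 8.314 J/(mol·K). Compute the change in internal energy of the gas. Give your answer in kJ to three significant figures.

ΔU ≈ -5.09 kJ

Constant volume ⇒ W = 0, so Q = ΔU = nCᵥΔT with Cᵥ = 5R/2 = 20.79 J/(mol·K).
ΔU = (2.85)(20.79)(259 − 345) = -5094 J.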